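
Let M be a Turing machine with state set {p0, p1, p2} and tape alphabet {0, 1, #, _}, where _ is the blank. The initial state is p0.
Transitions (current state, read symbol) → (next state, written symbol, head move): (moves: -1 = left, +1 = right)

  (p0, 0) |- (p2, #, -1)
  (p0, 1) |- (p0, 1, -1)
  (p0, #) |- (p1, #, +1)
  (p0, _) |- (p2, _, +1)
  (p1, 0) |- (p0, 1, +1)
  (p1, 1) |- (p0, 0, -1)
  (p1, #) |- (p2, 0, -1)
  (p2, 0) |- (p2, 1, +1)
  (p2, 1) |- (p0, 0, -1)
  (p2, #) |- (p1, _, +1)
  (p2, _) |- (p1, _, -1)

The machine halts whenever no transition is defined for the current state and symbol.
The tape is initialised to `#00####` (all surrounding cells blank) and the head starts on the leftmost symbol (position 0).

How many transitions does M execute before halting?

15

p0 | [#]00####_   read # → write #, move +1, go to p1
p1 | #[0]0####_   read 0 → write 1, move +1, go to p0
p0 | #1[0]####_   read 0 → write #, move -1, go to p2
p2 | #[1]#####_   read 1 → write 0, move -1, go to p0
p0 | [#]0#####_   read # → write #, move +1, go to p1
p1 | #[0]#####_   read 0 → write 1, move +1, go to p0
p0 | #1[#]####_   read # → write #, move +1, go to p1
p1 | #1#[#]###_   read # → write 0, move -1, go to p2
p2 | #1[#]0###_   read # → write _, move +1, go to p1
p1 | #1_[0]###_   read 0 → write 1, move +1, go to p0
p0 | #1_1[#]##_   read # → write #, move +1, go to p1
p1 | #1_1#[#]#_   read # → write 0, move -1, go to p2
p2 | #1_1[#]0#_   read # → write _, move +1, go to p1
p1 | #1_1_[0]#_   read 0 → write 1, move +1, go to p0
p0 | #1_1_1[#]_   read # → write #, move +1, go to p1
p1 | #1_1_1#[_]
M halts after 15 transitions.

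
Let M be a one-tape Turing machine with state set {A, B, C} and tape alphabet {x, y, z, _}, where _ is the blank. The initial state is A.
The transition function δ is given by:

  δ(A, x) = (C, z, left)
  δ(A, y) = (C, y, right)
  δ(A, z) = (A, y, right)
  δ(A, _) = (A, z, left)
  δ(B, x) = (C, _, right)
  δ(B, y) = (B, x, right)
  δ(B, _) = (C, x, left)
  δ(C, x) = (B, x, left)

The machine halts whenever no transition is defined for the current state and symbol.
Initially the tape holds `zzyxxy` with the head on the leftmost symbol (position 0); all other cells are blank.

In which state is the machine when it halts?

A | __[z]zyxxy   read z → write y, move right, go to A
A | __y[z]yxxy   read z → write y, move right, go to A
A | __yy[y]xxy   read y → write y, move right, go to C
C | __yyy[x]xy   read x → write x, move left, go to B
B | __yy[y]xxy   read y → write x, move right, go to B
B | __yyx[x]xy   read x → write _, move right, go to C
C | __yyx_[x]y   read x → write x, move left, go to B
B | __yyx[_]xy   read _ → write x, move left, go to C
C | __yy[x]xxy   read x → write x, move left, go to B
B | __y[y]xxxy   read y → write x, move right, go to B
B | __yx[x]xxy   read x → write _, move right, go to C
C | __yx_[x]xy   read x → write x, move left, go to B
B | __yx[_]xxy   read _ → write x, move left, go to C
C | __y[x]xxxy   read x → write x, move left, go to B
B | __[y]xxxxy   read y → write x, move right, go to B
B | __x[x]xxxy   read x → write _, move right, go to C
C | __x_[x]xxy   read x → write x, move left, go to B
B | __x[_]xxxy   read _ → write x, move left, go to C
C | __[x]xxxxy   read x → write x, move left, go to B
B | _[_]xxxxxy   read _ → write x, move left, go to C
C | [_]xxxxxxy
No transition is defined for (C, _); M halts in state C.

C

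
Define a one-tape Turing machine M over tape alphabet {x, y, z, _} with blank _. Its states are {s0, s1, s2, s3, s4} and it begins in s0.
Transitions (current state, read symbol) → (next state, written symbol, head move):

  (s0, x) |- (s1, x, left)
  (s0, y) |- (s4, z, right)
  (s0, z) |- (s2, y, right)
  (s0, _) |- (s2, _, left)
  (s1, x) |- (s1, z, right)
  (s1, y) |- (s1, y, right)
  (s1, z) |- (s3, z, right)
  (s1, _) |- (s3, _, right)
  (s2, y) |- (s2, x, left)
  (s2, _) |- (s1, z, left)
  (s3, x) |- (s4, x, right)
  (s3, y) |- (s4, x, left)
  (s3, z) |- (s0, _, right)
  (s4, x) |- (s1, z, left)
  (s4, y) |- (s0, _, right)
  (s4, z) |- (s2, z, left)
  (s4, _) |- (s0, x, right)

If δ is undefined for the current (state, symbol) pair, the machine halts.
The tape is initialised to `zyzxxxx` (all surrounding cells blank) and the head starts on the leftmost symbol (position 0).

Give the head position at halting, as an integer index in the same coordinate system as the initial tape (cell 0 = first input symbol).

s0 | __[z]yzxxxx_   read z → write y, move right, go to s2
s2 | __y[y]zxxxx_   read y → write x, move left, go to s2
s2 | __[y]xzxxxx_   read y → write x, move left, go to s2
s2 | _[_]xxzxxxx_   read _ → write z, move left, go to s1
s1 | [_]zxxzxxxx_   read _ → write _, move right, go to s3
s3 | _[z]xxzxxxx_   read z → write _, move right, go to s0
s0 | __[x]xzxxxx_   read x → write x, move left, go to s1
s1 | _[_]xxzxxxx_   read _ → write _, move right, go to s3
s3 | __[x]xzxxxx_   read x → write x, move right, go to s4
s4 | __x[x]zxxxx_   read x → write z, move left, go to s1
s1 | __[x]zzxxxx_   read x → write z, move right, go to s1
s1 | __z[z]zxxxx_   read z → write z, move right, go to s3
s3 | __zz[z]xxxx_   read z → write _, move right, go to s0
s0 | __zz_[x]xxx_   read x → write x, move left, go to s1
s1 | __zz[_]xxxx_   read _ → write _, move right, go to s3
s3 | __zz_[x]xxx_   read x → write x, move right, go to s4
s4 | __zz_x[x]xx_   read x → write z, move left, go to s1
s1 | __zz_[x]zxx_   read x → write z, move right, go to s1
s1 | __zz_z[z]xx_   read z → write z, move right, go to s3
s3 | __zz_zz[x]x_   read x → write x, move right, go to s4
s4 | __zz_zzx[x]_   read x → write z, move left, go to s1
s1 | __zz_zz[x]z_   read x → write z, move right, go to s1
s1 | __zz_zzz[z]_   read z → write z, move right, go to s3
s3 | __zz_zzzz[_]
At halt the head is at cell 7.

7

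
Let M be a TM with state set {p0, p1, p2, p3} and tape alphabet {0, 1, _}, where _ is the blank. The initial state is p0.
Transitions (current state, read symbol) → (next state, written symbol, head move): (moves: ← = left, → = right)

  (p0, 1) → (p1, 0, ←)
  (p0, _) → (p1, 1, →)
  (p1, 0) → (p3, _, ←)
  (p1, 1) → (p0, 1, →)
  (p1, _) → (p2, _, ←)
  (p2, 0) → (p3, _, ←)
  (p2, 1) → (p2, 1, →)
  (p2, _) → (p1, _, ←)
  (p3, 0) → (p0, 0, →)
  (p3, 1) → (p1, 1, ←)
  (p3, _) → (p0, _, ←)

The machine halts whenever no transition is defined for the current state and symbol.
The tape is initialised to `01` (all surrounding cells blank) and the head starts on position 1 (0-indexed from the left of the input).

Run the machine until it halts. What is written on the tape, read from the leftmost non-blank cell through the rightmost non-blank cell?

state=p0 head=1 tape=__0[1]   (p0,1)→(p1,0,←)
state=p1 head=0 tape=__[0]0   (p1,0)→(p3,_,←)
state=p3 head=-1 tape=_[_]_0   (p3,_)→(p0,_,←)
state=p0 head=-2 tape=[_]__0   (p0,_)→(p1,1,→)
state=p1 head=-1 tape=1[_]_0   (p1,_)→(p2,_,←)
state=p2 head=-2 tape=[1]__0   (p2,1)→(p2,1,→)
state=p2 head=-1 tape=1[_]_0   (p2,_)→(p1,_,←)
state=p1 head=-2 tape=[1]__0   (p1,1)→(p0,1,→)
state=p0 head=-1 tape=1[_]_0   (p0,_)→(p1,1,→)
state=p1 head=0 tape=11[_]0   (p1,_)→(p2,_,←)
state=p2 head=-1 tape=1[1]_0   (p2,1)→(p2,1,→)
state=p2 head=0 tape=11[_]0   (p2,_)→(p1,_,←)
state=p1 head=-1 tape=1[1]_0   (p1,1)→(p0,1,→)
state=p0 head=0 tape=11[_]0   (p0,_)→(p1,1,→)
state=p1 head=1 tape=111[0]   (p1,0)→(p3,_,←)
state=p3 head=0 tape=11[1]_   (p3,1)→(p1,1,←)
state=p1 head=-1 tape=1[1]1_   (p1,1)→(p0,1,→)
state=p0 head=0 tape=11[1]_   (p0,1)→(p1,0,←)
state=p1 head=-1 tape=1[1]0_   (p1,1)→(p0,1,→)
state=p0 head=0 tape=11[0]_
The non-blank tape span at halt is 110.

110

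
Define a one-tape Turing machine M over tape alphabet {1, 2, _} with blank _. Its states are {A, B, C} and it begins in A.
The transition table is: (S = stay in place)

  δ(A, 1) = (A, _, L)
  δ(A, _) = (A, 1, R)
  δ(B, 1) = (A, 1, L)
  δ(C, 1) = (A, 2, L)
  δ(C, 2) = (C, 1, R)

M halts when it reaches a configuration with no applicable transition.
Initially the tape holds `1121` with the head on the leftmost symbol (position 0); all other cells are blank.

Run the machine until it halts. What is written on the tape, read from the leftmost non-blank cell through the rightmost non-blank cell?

111121

A | __[1]121   read 1 → write _, move L, go to A
A | _[_]_121   read _ → write 1, move R, go to A
A | _1[_]121   read _ → write 1, move R, go to A
A | _11[1]21   read 1 → write _, move L, go to A
A | _1[1]_21   read 1 → write _, move L, go to A
A | _[1]__21   read 1 → write _, move L, go to A
A | [_]___21   read _ → write 1, move R, go to A
A | 1[_]__21   read _ → write 1, move R, go to A
A | 11[_]_21   read _ → write 1, move R, go to A
A | 111[_]21   read _ → write 1, move R, go to A
A | 1111[2]1
The non-blank tape span at halt is 111121.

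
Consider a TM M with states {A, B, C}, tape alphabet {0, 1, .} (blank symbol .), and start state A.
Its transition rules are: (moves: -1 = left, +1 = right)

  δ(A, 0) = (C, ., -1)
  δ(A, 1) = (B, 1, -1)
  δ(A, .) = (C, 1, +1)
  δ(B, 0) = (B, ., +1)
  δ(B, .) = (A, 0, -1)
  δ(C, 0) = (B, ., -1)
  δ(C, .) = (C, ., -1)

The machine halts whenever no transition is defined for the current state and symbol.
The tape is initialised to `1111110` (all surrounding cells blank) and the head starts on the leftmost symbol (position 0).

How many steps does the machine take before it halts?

4

state=A head=0 tape=..[1]111110   (A,1)→(B,1,-1)
state=B head=-1 tape=.[.]1111110   (B,.)→(A,0,-1)
state=A head=-2 tape=[.]01111110   (A,.)→(C,1,+1)
state=C head=-1 tape=1[0]1111110   (C,0)→(B,.,-1)
state=B head=-2 tape=[1].1111110
M halts after 4 transitions.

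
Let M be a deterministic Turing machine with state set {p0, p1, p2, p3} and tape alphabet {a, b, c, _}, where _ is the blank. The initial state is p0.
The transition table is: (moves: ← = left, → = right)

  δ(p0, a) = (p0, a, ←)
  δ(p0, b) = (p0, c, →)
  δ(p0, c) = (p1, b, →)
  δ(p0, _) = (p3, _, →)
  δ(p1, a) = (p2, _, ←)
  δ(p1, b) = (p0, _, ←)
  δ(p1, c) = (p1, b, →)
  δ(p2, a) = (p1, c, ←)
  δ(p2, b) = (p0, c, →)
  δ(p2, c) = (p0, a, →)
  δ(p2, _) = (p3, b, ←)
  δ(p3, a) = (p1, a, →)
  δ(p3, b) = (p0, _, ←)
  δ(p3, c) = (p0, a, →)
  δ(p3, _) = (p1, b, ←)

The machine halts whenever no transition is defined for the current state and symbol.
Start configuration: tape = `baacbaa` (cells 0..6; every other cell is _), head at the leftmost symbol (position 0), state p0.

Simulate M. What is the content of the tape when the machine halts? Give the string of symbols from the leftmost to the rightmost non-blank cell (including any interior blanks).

c_ac_c

p0 | [b]aacbaa   read b → write c, move →, go to p0
p0 | c[a]acbaa   read a → write a, move ←, go to p0
p0 | [c]aacbaa   read c → write b, move →, go to p1
p1 | b[a]acbaa   read a → write _, move ←, go to p2
p2 | [b]_acbaa   read b → write c, move →, go to p0
p0 | c[_]acbaa   read _ → write _, move →, go to p3
p3 | c_[a]cbaa   read a → write a, move →, go to p1
p1 | c_a[c]baa   read c → write b, move →, go to p1
p1 | c_ab[b]aa   read b → write _, move ←, go to p0
p0 | c_a[b]_aa   read b → write c, move →, go to p0
p0 | c_ac[_]aa   read _ → write _, move →, go to p3
p3 | c_ac_[a]a   read a → write a, move →, go to p1
p1 | c_ac_a[a]   read a → write _, move ←, go to p2
p2 | c_ac_[a]_   read a → write c, move ←, go to p1
p1 | c_ac[_]c_
The non-blank tape span at halt is c_ac_c.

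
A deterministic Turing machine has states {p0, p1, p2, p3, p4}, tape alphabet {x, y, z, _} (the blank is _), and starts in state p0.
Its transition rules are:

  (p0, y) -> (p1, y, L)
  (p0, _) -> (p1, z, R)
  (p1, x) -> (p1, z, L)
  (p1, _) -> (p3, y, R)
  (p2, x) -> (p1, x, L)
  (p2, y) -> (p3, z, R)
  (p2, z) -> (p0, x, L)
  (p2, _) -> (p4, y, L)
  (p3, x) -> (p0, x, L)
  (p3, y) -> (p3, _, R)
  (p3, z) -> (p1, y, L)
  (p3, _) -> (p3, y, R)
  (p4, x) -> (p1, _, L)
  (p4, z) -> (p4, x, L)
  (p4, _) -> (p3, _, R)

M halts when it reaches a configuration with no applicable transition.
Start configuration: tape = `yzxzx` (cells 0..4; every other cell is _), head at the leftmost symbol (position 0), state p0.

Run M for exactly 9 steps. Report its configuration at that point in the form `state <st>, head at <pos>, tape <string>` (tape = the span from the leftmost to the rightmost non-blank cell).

state=p0 head=0 tape=_[y]zxzx   (p0,y)→(p1,y,L)
state=p1 head=-1 tape=[_]yzxzx   (p1,_)→(p3,y,R)
state=p3 head=0 tape=y[y]zxzx   (p3,y)→(p3,_,R)
state=p3 head=1 tape=y_[z]xzx   (p3,z)→(p1,y,L)
state=p1 head=0 tape=y[_]yxzx   (p1,_)→(p3,y,R)
state=p3 head=1 tape=yy[y]xzx   (p3,y)→(p3,_,R)
state=p3 head=2 tape=yy_[x]zx   (p3,x)→(p0,x,L)
state=p0 head=1 tape=yy[_]xzx   (p0,_)→(p1,z,R)
state=p1 head=2 tape=yyz[x]zx   (p1,x)→(p1,z,L)
state=p1 head=1 tape=yy[z]zzx
After 9 steps: state p1, head at 1, tape yyzzzx.

state p1, head at 1, tape yyzzzx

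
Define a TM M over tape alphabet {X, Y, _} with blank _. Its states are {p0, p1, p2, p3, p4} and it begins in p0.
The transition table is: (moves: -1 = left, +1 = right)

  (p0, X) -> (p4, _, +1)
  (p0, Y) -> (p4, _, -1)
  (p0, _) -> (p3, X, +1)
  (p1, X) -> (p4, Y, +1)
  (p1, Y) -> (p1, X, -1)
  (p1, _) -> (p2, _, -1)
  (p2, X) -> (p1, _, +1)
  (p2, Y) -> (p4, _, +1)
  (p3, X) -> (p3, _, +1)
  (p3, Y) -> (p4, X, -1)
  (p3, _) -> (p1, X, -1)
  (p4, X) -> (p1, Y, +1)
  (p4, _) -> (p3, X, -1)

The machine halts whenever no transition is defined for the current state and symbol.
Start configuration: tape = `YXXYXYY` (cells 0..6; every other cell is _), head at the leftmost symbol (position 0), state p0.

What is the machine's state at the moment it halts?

p2

state=p0 head=0 tape=____[Y]XXYXYY   (p0,Y)→(p4,_,-1)
state=p4 head=-1 tape=___[_]_XXYXYY   (p4,_)→(p3,X,-1)
state=p3 head=-2 tape=__[_]X_XXYXYY   (p3,_)→(p1,X,-1)
state=p1 head=-3 tape=_[_]XX_XXYXYY   (p1,_)→(p2,_,-1)
state=p2 head=-4 tape=[_]_XX_XXYXYY
No transition is defined for (p2, _); M halts in state p2.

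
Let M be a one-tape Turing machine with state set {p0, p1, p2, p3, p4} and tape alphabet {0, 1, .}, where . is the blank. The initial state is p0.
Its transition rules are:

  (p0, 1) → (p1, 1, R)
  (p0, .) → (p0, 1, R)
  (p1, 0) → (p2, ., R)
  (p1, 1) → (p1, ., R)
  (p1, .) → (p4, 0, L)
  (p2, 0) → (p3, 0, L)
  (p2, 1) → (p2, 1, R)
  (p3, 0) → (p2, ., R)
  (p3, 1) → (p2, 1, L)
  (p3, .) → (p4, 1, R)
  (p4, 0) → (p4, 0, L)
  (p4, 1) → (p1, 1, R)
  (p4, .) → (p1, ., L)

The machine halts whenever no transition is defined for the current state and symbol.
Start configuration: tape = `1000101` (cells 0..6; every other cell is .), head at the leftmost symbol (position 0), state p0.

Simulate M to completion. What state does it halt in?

state=p0 head=0 tape=[1]000101   (p0,1)→(p1,1,R)
state=p1 head=1 tape=1[0]00101   (p1,0)→(p2,.,R)
state=p2 head=2 tape=1.[0]0101   (p2,0)→(p3,0,L)
state=p3 head=1 tape=1[.]00101   (p3,.)→(p4,1,R)
state=p4 head=2 tape=11[0]0101   (p4,0)→(p4,0,L)
state=p4 head=1 tape=1[1]00101   (p4,1)→(p1,1,R)
state=p1 head=2 tape=11[0]0101   (p1,0)→(p2,.,R)
state=p2 head=3 tape=11.[0]101   (p2,0)→(p3,0,L)
state=p3 head=2 tape=11[.]0101   (p3,.)→(p4,1,R)
state=p4 head=3 tape=111[0]101   (p4,0)→(p4,0,L)
state=p4 head=2 tape=11[1]0101   (p4,1)→(p1,1,R)
state=p1 head=3 tape=111[0]101   (p1,0)→(p2,.,R)
state=p2 head=4 tape=111.[1]01   (p2,1)→(p2,1,R)
state=p2 head=5 tape=111.1[0]1   (p2,0)→(p3,0,L)
state=p3 head=4 tape=111.[1]01   (p3,1)→(p2,1,L)
state=p2 head=3 tape=111[.]101
No transition is defined for (p2, .); M halts in state p2.

p2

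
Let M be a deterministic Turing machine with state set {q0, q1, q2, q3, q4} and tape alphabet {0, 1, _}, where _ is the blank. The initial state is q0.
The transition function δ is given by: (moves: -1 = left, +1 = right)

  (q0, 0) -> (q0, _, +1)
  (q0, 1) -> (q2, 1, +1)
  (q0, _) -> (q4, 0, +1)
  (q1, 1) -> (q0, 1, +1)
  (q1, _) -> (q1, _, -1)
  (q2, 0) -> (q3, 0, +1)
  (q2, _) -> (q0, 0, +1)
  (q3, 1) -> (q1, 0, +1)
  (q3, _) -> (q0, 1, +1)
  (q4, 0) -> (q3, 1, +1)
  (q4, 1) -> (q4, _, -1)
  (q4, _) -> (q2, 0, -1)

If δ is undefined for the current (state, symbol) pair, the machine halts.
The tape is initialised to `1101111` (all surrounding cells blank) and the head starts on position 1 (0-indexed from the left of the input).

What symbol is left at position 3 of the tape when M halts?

0

state=q0 head=1 tape=1[1]01111   (q0,1)→(q2,1,+1)
state=q2 head=2 tape=11[0]1111   (q2,0)→(q3,0,+1)
state=q3 head=3 tape=110[1]111   (q3,1)→(q1,0,+1)
state=q1 head=4 tape=1100[1]11   (q1,1)→(q0,1,+1)
state=q0 head=5 tape=11001[1]1   (q0,1)→(q2,1,+1)
state=q2 head=6 tape=110011[1]
Cell 3 holds 0 when M halts.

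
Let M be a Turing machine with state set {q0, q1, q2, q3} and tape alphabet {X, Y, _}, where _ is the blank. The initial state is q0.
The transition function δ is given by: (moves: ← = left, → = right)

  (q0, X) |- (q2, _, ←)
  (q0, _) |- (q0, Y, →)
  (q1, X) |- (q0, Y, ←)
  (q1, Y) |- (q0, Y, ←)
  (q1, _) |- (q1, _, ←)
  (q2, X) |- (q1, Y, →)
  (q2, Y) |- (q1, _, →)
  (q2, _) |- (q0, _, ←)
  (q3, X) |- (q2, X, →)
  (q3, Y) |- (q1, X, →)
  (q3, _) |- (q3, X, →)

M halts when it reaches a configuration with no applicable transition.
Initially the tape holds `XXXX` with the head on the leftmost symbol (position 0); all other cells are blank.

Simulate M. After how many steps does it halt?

state=q0 head=0 tape=__[X]XXX   (q0,X)→(q2,_,←)
state=q2 head=-1 tape=_[_]_XXX   (q2,_)→(q0,_,←)
state=q0 head=-2 tape=[_]__XXX   (q0,_)→(q0,Y,→)
state=q0 head=-1 tape=Y[_]_XXX   (q0,_)→(q0,Y,→)
state=q0 head=0 tape=YY[_]XXX   (q0,_)→(q0,Y,→)
state=q0 head=1 tape=YYY[X]XX   (q0,X)→(q2,_,←)
state=q2 head=0 tape=YY[Y]_XX   (q2,Y)→(q1,_,→)
state=q1 head=1 tape=YY_[_]XX   (q1,_)→(q1,_,←)
state=q1 head=0 tape=YY[_]_XX   (q1,_)→(q1,_,←)
state=q1 head=-1 tape=Y[Y]__XX   (q1,Y)→(q0,Y,←)
state=q0 head=-2 tape=[Y]Y__XX
M halts after 10 transitions.

10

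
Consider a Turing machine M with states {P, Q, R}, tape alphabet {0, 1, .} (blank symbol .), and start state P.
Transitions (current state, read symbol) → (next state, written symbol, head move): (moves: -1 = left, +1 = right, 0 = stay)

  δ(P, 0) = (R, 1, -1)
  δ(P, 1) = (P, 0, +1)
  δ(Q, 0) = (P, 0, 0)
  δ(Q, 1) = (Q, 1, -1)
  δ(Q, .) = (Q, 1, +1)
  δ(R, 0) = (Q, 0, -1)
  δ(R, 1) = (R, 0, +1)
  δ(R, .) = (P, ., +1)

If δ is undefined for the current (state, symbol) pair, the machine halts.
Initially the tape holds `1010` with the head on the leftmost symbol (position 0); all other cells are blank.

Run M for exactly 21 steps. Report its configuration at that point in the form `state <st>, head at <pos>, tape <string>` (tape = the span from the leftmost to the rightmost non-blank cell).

P | ..[1]010   read 1 → write 0, move +1, go to P
P | ..0[0]10   read 0 → write 1, move -1, go to R
R | ..[0]110   read 0 → write 0, move -1, go to Q
Q | .[.]0110   read . → write 1, move +1, go to Q
Q | .1[0]110   read 0 → write 0, move 0, go to P
P | .1[0]110   read 0 → write 1, move -1, go to R
R | .[1]1110   read 1 → write 0, move +1, go to R
R | .0[1]110   read 1 → write 0, move +1, go to R
R | .00[1]10   read 1 → write 0, move +1, go to R
R | .000[1]0   read 1 → write 0, move +1, go to R
R | .0000[0]   read 0 → write 0, move -1, go to Q
Q | .000[0]0   read 0 → write 0, move 0, go to P
P | .000[0]0   read 0 → write 1, move -1, go to R
R | .00[0]10   read 0 → write 0, move -1, go to Q
Q | .0[0]010   read 0 → write 0, move 0, go to P
P | .0[0]010   read 0 → write 1, move -1, go to R
R | .[0]1010   read 0 → write 0, move -1, go to Q
Q | [.]01010   read . → write 1, move +1, go to Q
Q | 1[0]1010   read 0 → write 0, move 0, go to P
P | 1[0]1010   read 0 → write 1, move -1, go to R
R | [1]11010   read 1 → write 0, move +1, go to R
R | 0[1]1010
After 21 steps: state R, head at -1, tape 011010.

state R, head at -1, tape 011010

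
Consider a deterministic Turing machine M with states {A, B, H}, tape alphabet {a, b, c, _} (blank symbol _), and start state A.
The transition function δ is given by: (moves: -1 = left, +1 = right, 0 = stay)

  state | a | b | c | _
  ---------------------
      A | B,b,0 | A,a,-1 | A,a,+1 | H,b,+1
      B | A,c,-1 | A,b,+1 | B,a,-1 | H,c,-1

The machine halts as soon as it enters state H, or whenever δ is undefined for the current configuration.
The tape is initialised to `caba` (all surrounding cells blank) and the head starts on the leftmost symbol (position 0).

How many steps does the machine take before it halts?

14

state=A head=0 tape=[c]aba__   (A,c)→(A,a,+1)
state=A head=1 tape=a[a]ba__   (A,a)→(B,b,0)
state=B head=1 tape=a[b]ba__   (B,b)→(A,b,+1)
state=A head=2 tape=ab[b]a__   (A,b)→(A,a,-1)
state=A head=1 tape=a[b]aa__   (A,b)→(A,a,-1)
state=A head=0 tape=[a]aaa__   (A,a)→(B,b,0)
state=B head=0 tape=[b]aaa__   (B,b)→(A,b,+1)
state=A head=1 tape=b[a]aa__   (A,a)→(B,b,0)
state=B head=1 tape=b[b]aa__   (B,b)→(A,b,+1)
state=A head=2 tape=bb[a]a__   (A,a)→(B,b,0)
state=B head=2 tape=bb[b]a__   (B,b)→(A,b,+1)
state=A head=3 tape=bbb[a]__   (A,a)→(B,b,0)
state=B head=3 tape=bbb[b]__   (B,b)→(A,b,+1)
state=A head=4 tape=bbbb[_]_   (A,_)→(H,b,+1)
state=H head=5 tape=bbbbb[_]
M halts after 14 transitions.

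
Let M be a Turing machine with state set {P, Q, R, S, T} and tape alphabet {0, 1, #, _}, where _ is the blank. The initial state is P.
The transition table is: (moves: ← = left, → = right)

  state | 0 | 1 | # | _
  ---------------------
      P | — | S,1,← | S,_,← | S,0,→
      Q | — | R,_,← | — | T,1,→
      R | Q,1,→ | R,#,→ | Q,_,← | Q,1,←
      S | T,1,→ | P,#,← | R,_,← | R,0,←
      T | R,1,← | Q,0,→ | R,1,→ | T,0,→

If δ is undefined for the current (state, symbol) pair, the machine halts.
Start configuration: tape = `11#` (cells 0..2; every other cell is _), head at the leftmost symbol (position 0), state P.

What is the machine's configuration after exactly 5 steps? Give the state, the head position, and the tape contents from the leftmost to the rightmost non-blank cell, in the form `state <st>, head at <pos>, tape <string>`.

state=P head=0 tape=___[1]1#   (P,1)→(S,1,←)
state=S head=-1 tape=__[_]11#   (S,_)→(R,0,←)
state=R head=-2 tape=_[_]011#   (R,_)→(Q,1,←)
state=Q head=-3 tape=[_]1011#   (Q,_)→(T,1,→)
state=T head=-2 tape=1[1]011#   (T,1)→(Q,0,→)
state=Q head=-1 tape=10[0]11#
After 5 steps: state Q, head at -1, tape 10011#.

state Q, head at -1, tape 10011#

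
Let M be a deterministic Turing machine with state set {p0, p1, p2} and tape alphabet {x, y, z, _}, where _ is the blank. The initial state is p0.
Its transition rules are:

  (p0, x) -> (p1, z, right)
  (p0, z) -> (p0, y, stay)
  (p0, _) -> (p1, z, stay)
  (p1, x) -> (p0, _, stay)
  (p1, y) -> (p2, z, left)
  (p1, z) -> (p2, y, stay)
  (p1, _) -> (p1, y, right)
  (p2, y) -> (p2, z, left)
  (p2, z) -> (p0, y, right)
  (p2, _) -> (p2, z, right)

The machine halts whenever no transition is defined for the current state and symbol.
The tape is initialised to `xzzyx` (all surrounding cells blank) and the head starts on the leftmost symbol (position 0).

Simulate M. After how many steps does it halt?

state=p0 head=0 tape=[x]zzyx   (p0,x)→(p1,z,right)
state=p1 head=1 tape=z[z]zyx   (p1,z)→(p2,y,stay)
state=p2 head=1 tape=z[y]zyx   (p2,y)→(p2,z,left)
state=p2 head=0 tape=[z]zzyx   (p2,z)→(p0,y,right)
state=p0 head=1 tape=y[z]zyx   (p0,z)→(p0,y,stay)
state=p0 head=1 tape=y[y]zyx
M halts after 5 transitions.

5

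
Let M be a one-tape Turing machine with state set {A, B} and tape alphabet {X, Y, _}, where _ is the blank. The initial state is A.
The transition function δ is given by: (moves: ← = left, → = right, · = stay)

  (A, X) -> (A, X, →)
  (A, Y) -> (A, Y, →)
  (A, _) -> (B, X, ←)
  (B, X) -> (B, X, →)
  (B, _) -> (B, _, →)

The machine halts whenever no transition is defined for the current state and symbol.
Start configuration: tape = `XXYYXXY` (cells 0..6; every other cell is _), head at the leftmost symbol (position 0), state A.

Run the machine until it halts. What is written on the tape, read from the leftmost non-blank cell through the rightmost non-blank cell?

A | [X]XYYXXY_   read X → write X, move →, go to A
A | X[X]YYXXY_   read X → write X, move →, go to A
A | XX[Y]YXXY_   read Y → write Y, move →, go to A
A | XXY[Y]XXY_   read Y → write Y, move →, go to A
A | XXYY[X]XY_   read X → write X, move →, go to A
A | XXYYX[X]Y_   read X → write X, move →, go to A
A | XXYYXX[Y]_   read Y → write Y, move →, go to A
A | XXYYXXY[_]   read _ → write X, move ←, go to B
B | XXYYXX[Y]X
The non-blank tape span at halt is XXYYXXYX.

XXYYXXYX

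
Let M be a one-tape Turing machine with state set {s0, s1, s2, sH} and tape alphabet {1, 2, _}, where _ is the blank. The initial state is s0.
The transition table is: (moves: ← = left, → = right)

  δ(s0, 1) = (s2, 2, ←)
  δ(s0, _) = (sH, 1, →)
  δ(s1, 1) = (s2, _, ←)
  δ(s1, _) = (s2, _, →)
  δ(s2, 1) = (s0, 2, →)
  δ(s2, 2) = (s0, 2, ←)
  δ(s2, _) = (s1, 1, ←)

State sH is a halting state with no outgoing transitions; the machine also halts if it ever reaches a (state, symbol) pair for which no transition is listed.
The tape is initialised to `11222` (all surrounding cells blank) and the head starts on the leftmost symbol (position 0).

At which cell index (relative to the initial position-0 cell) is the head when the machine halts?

0

state=s0 head=0 tape=__[1]1222   (s0,1)→(s2,2,←)
state=s2 head=-1 tape=_[_]21222   (s2,_)→(s1,1,←)
state=s1 head=-2 tape=[_]121222   (s1,_)→(s2,_,→)
state=s2 head=-1 tape=_[1]21222   (s2,1)→(s0,2,→)
state=s0 head=0 tape=_2[2]1222
At halt the head is at cell 0.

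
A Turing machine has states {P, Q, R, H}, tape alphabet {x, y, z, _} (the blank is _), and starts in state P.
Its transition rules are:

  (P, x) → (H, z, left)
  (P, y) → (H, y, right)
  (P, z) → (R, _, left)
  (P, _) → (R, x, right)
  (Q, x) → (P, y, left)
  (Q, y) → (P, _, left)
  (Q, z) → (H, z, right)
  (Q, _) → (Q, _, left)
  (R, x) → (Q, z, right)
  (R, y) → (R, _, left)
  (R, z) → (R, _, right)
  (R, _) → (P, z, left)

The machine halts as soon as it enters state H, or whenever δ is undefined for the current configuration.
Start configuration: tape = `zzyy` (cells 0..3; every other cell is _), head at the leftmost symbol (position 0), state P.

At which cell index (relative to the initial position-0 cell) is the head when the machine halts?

0

state=P head=0 tape=__[z]zyy   (P,z)→(R,_,left)
state=R head=-1 tape=_[_]_zyy   (R,_)→(P,z,left)
state=P head=-2 tape=[_]z_zyy   (P,_)→(R,x,right)
state=R head=-1 tape=x[z]_zyy   (R,z)→(R,_,right)
state=R head=0 tape=x_[_]zyy   (R,_)→(P,z,left)
state=P head=-1 tape=x[_]zzyy   (P,_)→(R,x,right)
state=R head=0 tape=xx[z]zyy   (R,z)→(R,_,right)
state=R head=1 tape=xx_[z]yy   (R,z)→(R,_,right)
state=R head=2 tape=xx__[y]y   (R,y)→(R,_,left)
state=R head=1 tape=xx_[_]_y   (R,_)→(P,z,left)
state=P head=0 tape=xx[_]z_y   (P,_)→(R,x,right)
state=R head=1 tape=xxx[z]_y   (R,z)→(R,_,right)
state=R head=2 tape=xxx_[_]y   (R,_)→(P,z,left)
state=P head=1 tape=xxx[_]zy   (P,_)→(R,x,right)
state=R head=2 tape=xxxx[z]y   (R,z)→(R,_,right)
state=R head=3 tape=xxxx_[y]   (R,y)→(R,_,left)
state=R head=2 tape=xxxx[_]_   (R,_)→(P,z,left)
state=P head=1 tape=xxx[x]z_   (P,x)→(H,z,left)
state=H head=0 tape=xx[x]zz_
At halt the head is at cell 0.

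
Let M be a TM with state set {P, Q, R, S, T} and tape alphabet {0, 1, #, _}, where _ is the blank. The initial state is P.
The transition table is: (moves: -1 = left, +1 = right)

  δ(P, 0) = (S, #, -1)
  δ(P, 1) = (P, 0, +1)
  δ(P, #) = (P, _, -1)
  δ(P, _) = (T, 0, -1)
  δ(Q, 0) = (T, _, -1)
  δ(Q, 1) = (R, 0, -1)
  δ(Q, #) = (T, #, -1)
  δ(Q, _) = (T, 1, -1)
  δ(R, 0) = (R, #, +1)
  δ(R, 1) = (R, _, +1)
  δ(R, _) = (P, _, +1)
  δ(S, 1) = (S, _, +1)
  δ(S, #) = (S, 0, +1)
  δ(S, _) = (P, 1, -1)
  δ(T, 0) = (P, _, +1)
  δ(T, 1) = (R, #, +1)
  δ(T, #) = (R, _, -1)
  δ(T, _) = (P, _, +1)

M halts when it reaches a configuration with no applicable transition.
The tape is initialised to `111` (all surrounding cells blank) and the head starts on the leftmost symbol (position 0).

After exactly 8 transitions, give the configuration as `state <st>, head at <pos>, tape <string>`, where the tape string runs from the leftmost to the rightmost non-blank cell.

state S, head at 0, tape 0#1#

P | [1]11_   read 1 → write 0, move +1, go to P
P | 0[1]1_   read 1 → write 0, move +1, go to P
P | 00[1]_   read 1 → write 0, move +1, go to P
P | 000[_]   read _ → write 0, move -1, go to T
T | 00[0]0   read 0 → write _, move +1, go to P
P | 00_[0]   read 0 → write #, move -1, go to S
S | 00[_]#   read _ → write 1, move -1, go to P
P | 0[0]1#   read 0 → write #, move -1, go to S
S | [0]#1#
After 8 steps: state S, head at 0, tape 0#1#.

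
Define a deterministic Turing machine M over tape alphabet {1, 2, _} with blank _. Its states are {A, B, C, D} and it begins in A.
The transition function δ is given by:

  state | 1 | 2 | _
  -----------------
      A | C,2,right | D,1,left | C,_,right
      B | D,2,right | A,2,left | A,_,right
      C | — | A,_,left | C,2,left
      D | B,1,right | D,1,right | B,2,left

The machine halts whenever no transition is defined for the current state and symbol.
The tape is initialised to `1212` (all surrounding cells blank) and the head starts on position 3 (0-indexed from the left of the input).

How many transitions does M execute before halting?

A | 121[2]____   read 2 → write 1, move left, go to D
D | 12[1]1____   read 1 → write 1, move right, go to B
B | 121[1]____   read 1 → write 2, move right, go to D
D | 1212[_]___   read _ → write 2, move left, go to B
B | 121[2]2___   read 2 → write 2, move left, go to A
A | 12[1]22___   read 1 → write 2, move right, go to C
C | 122[2]2___   read 2 → write _, move left, go to A
A | 12[2]_2___   read 2 → write 1, move left, go to D
D | 1[2]1_2___   read 2 → write 1, move right, go to D
D | 11[1]_2___   read 1 → write 1, move right, go to B
B | 111[_]2___   read _ → write _, move right, go to A
A | 111_[2]___   read 2 → write 1, move left, go to D
D | 111[_]1___   read _ → write 2, move left, go to B
B | 11[1]21___   read 1 → write 2, move right, go to D
D | 112[2]1___   read 2 → write 1, move right, go to D
D | 1121[1]___   read 1 → write 1, move right, go to B
B | 11211[_]__   read _ → write _, move right, go to A
A | 11211_[_]_   read _ → write _, move right, go to C
C | 11211__[_]   read _ → write 2, move left, go to C
C | 11211_[_]2   read _ → write 2, move left, go to C
C | 11211[_]22   read _ → write 2, move left, go to C
C | 1121[1]222
M halts after 21 transitions.

21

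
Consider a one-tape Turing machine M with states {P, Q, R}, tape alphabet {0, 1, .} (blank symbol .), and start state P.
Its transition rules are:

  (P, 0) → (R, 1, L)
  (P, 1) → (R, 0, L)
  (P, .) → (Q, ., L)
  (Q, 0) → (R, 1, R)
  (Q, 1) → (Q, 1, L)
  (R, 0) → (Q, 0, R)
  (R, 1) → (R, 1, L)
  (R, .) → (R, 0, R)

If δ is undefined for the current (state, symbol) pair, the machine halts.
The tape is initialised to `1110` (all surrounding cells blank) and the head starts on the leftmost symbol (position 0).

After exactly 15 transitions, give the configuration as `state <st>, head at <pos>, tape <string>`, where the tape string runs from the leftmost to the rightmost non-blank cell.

P | ..[1]110   read 1 → write 0, move L, go to R
R | .[.]0110   read . → write 0, move R, go to R
R | .0[0]110   read 0 → write 0, move R, go to Q
Q | .00[1]10   read 1 → write 1, move L, go to Q
Q | .0[0]110   read 0 → write 1, move R, go to R
R | .01[1]10   read 1 → write 1, move L, go to R
R | .0[1]110   read 1 → write 1, move L, go to R
R | .[0]1110   read 0 → write 0, move R, go to Q
Q | .0[1]110   read 1 → write 1, move L, go to Q
Q | .[0]1110   read 0 → write 1, move R, go to R
R | .1[1]110   read 1 → write 1, move L, go to R
R | .[1]1110   read 1 → write 1, move L, go to R
R | [.]11110   read . → write 0, move R, go to R
R | 0[1]1110   read 1 → write 1, move L, go to R
R | [0]11110   read 0 → write 0, move R, go to Q
Q | 0[1]1110
After 15 steps: state Q, head at -1, tape 011110.

state Q, head at -1, tape 011110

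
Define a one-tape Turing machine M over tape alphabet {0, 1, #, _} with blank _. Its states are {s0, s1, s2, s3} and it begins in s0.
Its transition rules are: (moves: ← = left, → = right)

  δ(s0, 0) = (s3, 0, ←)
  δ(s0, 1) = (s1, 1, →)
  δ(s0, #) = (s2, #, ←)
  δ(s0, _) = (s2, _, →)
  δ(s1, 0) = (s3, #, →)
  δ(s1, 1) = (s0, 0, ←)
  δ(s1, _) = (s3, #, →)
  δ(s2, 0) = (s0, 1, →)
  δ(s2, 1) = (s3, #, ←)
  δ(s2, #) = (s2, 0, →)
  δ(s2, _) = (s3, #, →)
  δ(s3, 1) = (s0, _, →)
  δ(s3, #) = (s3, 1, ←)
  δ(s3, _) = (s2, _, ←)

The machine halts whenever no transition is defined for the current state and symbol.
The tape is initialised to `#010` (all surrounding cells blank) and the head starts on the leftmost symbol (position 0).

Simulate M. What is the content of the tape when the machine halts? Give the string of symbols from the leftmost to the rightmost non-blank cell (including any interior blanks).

state=s0 head=0 tape=___[#]010   (s0,#)→(s2,#,←)
state=s2 head=-1 tape=__[_]#010   (s2,_)→(s3,#,→)
state=s3 head=0 tape=__#[#]010   (s3,#)→(s3,1,←)
state=s3 head=-1 tape=__[#]1010   (s3,#)→(s3,1,←)
state=s3 head=-2 tape=_[_]11010   (s3,_)→(s2,_,←)
state=s2 head=-3 tape=[_]_11010   (s2,_)→(s3,#,→)
state=s3 head=-2 tape=#[_]11010   (s3,_)→(s2,_,←)
state=s2 head=-3 tape=[#]_11010   (s2,#)→(s2,0,→)
state=s2 head=-2 tape=0[_]11010   (s2,_)→(s3,#,→)
state=s3 head=-1 tape=0#[1]1010   (s3,1)→(s0,_,→)
state=s0 head=0 tape=0#_[1]010   (s0,1)→(s1,1,→)
state=s1 head=1 tape=0#_1[0]10   (s1,0)→(s3,#,→)
state=s3 head=2 tape=0#_1#[1]0   (s3,1)→(s0,_,→)
state=s0 head=3 tape=0#_1#_[0]   (s0,0)→(s3,0,←)
state=s3 head=2 tape=0#_1#[_]0   (s3,_)→(s2,_,←)
state=s2 head=1 tape=0#_1[#]_0   (s2,#)→(s2,0,→)
state=s2 head=2 tape=0#_10[_]0   (s2,_)→(s3,#,→)
state=s3 head=3 tape=0#_10#[0]
The non-blank tape span at halt is 0#_10#0.

0#_10#0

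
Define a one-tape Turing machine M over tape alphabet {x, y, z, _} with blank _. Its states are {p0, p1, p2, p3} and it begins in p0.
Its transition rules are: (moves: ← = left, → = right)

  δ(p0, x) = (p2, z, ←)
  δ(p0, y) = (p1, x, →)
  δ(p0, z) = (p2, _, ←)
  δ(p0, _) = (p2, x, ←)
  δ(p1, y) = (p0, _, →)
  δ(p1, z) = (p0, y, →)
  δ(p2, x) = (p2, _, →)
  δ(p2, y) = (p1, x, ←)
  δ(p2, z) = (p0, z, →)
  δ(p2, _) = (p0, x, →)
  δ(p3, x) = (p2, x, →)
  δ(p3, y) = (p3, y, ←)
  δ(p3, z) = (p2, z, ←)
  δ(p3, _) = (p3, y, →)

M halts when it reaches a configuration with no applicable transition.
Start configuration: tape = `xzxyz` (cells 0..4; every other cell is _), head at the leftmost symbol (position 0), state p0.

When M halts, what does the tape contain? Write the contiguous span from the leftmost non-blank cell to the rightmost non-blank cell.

p0 | _[x]zxyz_   read x → write z, move ←, go to p2
p2 | [_]zzxyz_   read _ → write x, move →, go to p0
p0 | x[z]zxyz_   read z → write _, move ←, go to p2
p2 | [x]_zxyz_   read x → write _, move →, go to p2
p2 | _[_]zxyz_   read _ → write x, move →, go to p0
p0 | _x[z]xyz_   read z → write _, move ←, go to p2
p2 | _[x]_xyz_   read x → write _, move →, go to p2
p2 | __[_]xyz_   read _ → write x, move →, go to p0
p0 | __x[x]yz_   read x → write z, move ←, go to p2
p2 | __[x]zyz_   read x → write _, move →, go to p2
p2 | ___[z]yz_   read z → write z, move →, go to p0
p0 | ___z[y]z_   read y → write x, move →, go to p1
p1 | ___zx[z]_   read z → write y, move →, go to p0
p0 | ___zxy[_]   read _ → write x, move ←, go to p2
p2 | ___zx[y]x   read y → write x, move ←, go to p1
p1 | ___z[x]xx
The non-blank tape span at halt is zxxx.

zxxx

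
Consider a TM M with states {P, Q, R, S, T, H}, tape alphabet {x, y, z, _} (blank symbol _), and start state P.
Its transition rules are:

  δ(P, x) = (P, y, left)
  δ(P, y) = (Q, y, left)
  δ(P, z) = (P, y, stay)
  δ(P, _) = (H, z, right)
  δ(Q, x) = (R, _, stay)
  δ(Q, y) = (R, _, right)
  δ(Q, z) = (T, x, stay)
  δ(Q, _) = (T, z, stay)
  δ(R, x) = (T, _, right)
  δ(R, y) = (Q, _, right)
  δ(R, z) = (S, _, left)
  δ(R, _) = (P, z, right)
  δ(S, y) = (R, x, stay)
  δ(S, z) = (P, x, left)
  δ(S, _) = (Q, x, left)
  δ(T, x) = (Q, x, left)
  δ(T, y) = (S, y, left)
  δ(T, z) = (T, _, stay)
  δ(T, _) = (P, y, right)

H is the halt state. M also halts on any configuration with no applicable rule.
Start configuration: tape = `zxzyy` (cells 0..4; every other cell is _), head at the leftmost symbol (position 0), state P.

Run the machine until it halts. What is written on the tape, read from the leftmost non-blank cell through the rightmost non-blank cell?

yz

state=P head=0 tape=_[z]xzyy___   (P,z)→(P,y,stay)
state=P head=0 tape=_[y]xzyy___   (P,y)→(Q,y,left)
state=Q head=-1 tape=[_]yxzyy___   (Q,_)→(T,z,stay)
state=T head=-1 tape=[z]yxzyy___   (T,z)→(T,_,stay)
state=T head=-1 tape=[_]yxzyy___   (T,_)→(P,y,right)
state=P head=0 tape=y[y]xzyy___   (P,y)→(Q,y,left)
state=Q head=-1 tape=[y]yxzyy___   (Q,y)→(R,_,right)
state=R head=0 tape=_[y]xzyy___   (R,y)→(Q,_,right)
state=Q head=1 tape=__[x]zyy___   (Q,x)→(R,_,stay)
state=R head=1 tape=__[_]zyy___   (R,_)→(P,z,right)
state=P head=2 tape=__z[z]yy___   (P,z)→(P,y,stay)
state=P head=2 tape=__z[y]yy___   (P,y)→(Q,y,left)
state=Q head=1 tape=__[z]yyy___   (Q,z)→(T,x,stay)
state=T head=1 tape=__[x]yyy___   (T,x)→(Q,x,left)
state=Q head=0 tape=_[_]xyyy___   (Q,_)→(T,z,stay)
state=T head=0 tape=_[z]xyyy___   (T,z)→(T,_,stay)
state=T head=0 tape=_[_]xyyy___   (T,_)→(P,y,right)
state=P head=1 tape=_y[x]yyy___   (P,x)→(P,y,left)
state=P head=0 tape=_[y]yyyy___   (P,y)→(Q,y,left)
state=Q head=-1 tape=[_]yyyyy___   (Q,_)→(T,z,stay)
state=T head=-1 tape=[z]yyyyy___   (T,z)→(T,_,stay)
state=T head=-1 tape=[_]yyyyy___   (T,_)→(P,y,right)
state=P head=0 tape=y[y]yyyy___   (P,y)→(Q,y,left)
state=Q head=-1 tape=[y]yyyyy___   (Q,y)→(R,_,right)
state=R head=0 tape=_[y]yyyy___   (R,y)→(Q,_,right)
state=Q head=1 tape=__[y]yyy___   (Q,y)→(R,_,right)
state=R head=2 tape=___[y]yy___   (R,y)→(Q,_,right)
state=Q head=3 tape=____[y]y___   (Q,y)→(R,_,right)
state=R head=4 tape=_____[y]___   (R,y)→(Q,_,right)
state=Q head=5 tape=______[_]__   (Q,_)→(T,z,stay)
state=T head=5 tape=______[z]__   (T,z)→(T,_,stay)
state=T head=5 tape=______[_]__   (T,_)→(P,y,right)
state=P head=6 tape=______y[_]_   (P,_)→(H,z,right)
state=H head=7 tape=______yz[_]
The non-blank tape span at halt is yz.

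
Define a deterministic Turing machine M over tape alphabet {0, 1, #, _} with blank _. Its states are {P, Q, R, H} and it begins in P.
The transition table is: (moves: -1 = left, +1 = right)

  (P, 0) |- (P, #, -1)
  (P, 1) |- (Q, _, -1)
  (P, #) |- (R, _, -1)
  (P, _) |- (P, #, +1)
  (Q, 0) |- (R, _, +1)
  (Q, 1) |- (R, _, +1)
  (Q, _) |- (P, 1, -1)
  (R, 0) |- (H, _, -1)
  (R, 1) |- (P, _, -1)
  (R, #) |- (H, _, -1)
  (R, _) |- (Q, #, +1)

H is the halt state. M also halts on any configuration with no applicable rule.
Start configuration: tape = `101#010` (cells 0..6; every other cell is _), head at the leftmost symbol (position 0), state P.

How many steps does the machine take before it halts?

4

state=P head=0 tape=__[1]01#010   (P,1)→(Q,_,-1)
state=Q head=-1 tape=_[_]_01#010   (Q,_)→(P,1,-1)
state=P head=-2 tape=[_]1_01#010   (P,_)→(P,#,+1)
state=P head=-1 tape=#[1]_01#010   (P,1)→(Q,_,-1)
state=Q head=-2 tape=[#]__01#010
M halts after 4 transitions.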